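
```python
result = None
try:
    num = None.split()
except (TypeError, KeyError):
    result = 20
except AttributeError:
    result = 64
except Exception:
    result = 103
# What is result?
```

Step-by-step execution trace:
1. `num = None.split()` raises AttributeError.
2. `except (TypeError, KeyError)` does not match AttributeError; skipped.
3. `except AttributeError` matches (exact type match) → result = 64.
4. `except Exception` is not reached.
Result: 64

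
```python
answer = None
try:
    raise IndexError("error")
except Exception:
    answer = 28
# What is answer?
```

Step-by-step execution trace:
1. `raise IndexError(...)` raises IndexError.
2. `except Exception` matches (IndexError is a subclass of Exception) → answer = 28.
Result: 28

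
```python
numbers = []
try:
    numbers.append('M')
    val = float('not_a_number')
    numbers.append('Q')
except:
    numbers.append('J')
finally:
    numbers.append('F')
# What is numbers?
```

Step-by-step execution trace:
1. try: `numbers.append('M')` → numbers = ['M'].
2. `val = float('not_a_number')` raises ValueError; `numbers.append('Q')` is not reached.
3. bare `except` matches → `numbers.append('J')` → numbers = ['M', 'J'].
4. finally always runs: `numbers.append('F')` → numbers = ['M', 'J', 'F'].
Result: ['M', 'J', 'F']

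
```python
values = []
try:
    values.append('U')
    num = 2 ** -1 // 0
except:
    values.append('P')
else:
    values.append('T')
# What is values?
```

Step-by-step execution trace:
1. try: `values.append('U')` → values = ['U'].
2. `num = 2 ** -1 // 0` raises ZeroDivisionError.
3. bare `except` matches → `values.append('P')` → values = ['U', 'P'].
4. `else` is skipped (an exception was raised).
Result: ['U', 'P']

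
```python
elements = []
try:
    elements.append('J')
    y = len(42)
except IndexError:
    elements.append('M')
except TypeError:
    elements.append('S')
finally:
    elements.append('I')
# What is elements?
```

Step-by-step execution trace:
1. try: `elements.append('J')` → elements = ['J'].
2. `y = len(42)` raises TypeError.
3. `except IndexError` does not match TypeError; skipped.
4. `except TypeError` matches → `elements.append('S')` → elements = ['J', 'S'].
5. finally always runs: `elements.append('I')` → elements = ['J', 'S', 'I'].
Result: ['J', 'S', 'I']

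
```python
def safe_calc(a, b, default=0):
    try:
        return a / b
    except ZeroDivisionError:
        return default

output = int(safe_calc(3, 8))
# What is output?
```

Step-by-step execution trace:
1. `safe_calc(3, 8)` enters try: `return 3 / 8` → returns 0.375. No exception raised.
2. `except ZeroDivisionError` is skipped.
3. `int(0.375)` → 0 → output = 0.
Result: 0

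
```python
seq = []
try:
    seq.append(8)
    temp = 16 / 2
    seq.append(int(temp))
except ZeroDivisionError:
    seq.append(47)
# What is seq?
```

Step-by-step execution trace:
1. try: `seq.append(8)` → seq = [8].
2. `temp = 16 / 2` → temp = 8.0. No exception raised.
3. `seq.append(int(temp))` → seq = [8, 8].
4. `except ZeroDivisionError` is skipped (no exception was raised).
Result: [8, 8]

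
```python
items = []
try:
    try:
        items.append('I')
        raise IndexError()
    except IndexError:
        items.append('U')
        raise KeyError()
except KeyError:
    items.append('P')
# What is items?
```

Step-by-step execution trace:
1. Inner try: `items.append('I')` → items = ['I'].
2. `raise IndexError()` raises IndexError.
3. Inner `except IndexError` matches → `items.append('U')` → items = ['I', 'U'].
4. `raise KeyError()` raises KeyError; propagates to outer try.
5. Outer `except KeyError` matches → `items.append('P')` → items = ['I', 'U', 'P'].
Result: ['I', 'U', 'P']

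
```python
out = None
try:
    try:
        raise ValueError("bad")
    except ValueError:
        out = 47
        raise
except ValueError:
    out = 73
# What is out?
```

Step-by-step execution trace:
1. Inner try: `raise ValueError("bad")` raises ValueError.
2. Inner `except ValueError` matches → out = 47.
3. bare `raise` re-raises the same ValueError.
4. Outer `except ValueError` matches → out = 73.
Result: 73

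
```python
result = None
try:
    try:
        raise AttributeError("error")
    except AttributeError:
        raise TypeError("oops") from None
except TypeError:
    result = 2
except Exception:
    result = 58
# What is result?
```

Step-by-step execution trace:
1. Inner try raises AttributeError; inner `except AttributeError` catches it.
2. `raise TypeError(...) from None` raises TypeError (from None suppresses __context__, but the active exception is still TypeError).
3. Outer `except TypeError` matches → result = 2.
4. `except Exception` is not reached.
Result: 2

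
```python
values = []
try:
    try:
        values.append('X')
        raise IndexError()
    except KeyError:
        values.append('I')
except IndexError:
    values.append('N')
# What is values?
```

Step-by-step execution trace:
1. Inner try: `values.append('X')` → values = ['X'].
2. `raise IndexError()` raises IndexError.
3. Inner `except KeyError` does not match IndexError; exception propagates to outer try.
4. Outer `except IndexError` matches → `values.append('N')` → values = ['X', 'N'].
Result: ['X', 'N']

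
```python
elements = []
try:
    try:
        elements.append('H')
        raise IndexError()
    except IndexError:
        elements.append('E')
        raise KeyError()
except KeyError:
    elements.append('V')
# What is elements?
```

Step-by-step execution trace:
1. Inner try: `elements.append('H')` → elements = ['H'].
2. `raise IndexError()` raises IndexError.
3. Inner `except IndexError` matches → `elements.append('E')` → elements = ['H', 'E'].
4. `raise KeyError()` raises KeyError; propagates to outer try.
5. Outer `except KeyError` matches → `elements.append('V')` → elements = ['H', 'E', 'V'].
Result: ['H', 'E', 'V']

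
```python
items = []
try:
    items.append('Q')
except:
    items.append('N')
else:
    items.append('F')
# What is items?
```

Step-by-step execution trace:
1. try: `items.append('Q')` → items = ['Q']. No exception raised.
2. `except` is skipped.
3. `else` runs (try completed without exception): `items.append('F')` → items = ['Q', 'F'].
Result: ['Q', 'F']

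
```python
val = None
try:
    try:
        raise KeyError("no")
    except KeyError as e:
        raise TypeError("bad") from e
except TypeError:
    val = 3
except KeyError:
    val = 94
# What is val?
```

Step-by-step execution trace:
1. Inner try raises KeyError; inner `except KeyError as e` catches it.
2. `raise TypeError(...) from e` raises TypeError (KeyError is attached as __cause__, but only TypeError is active).
3. Outer `except TypeError` matches → val = 3.
4. `except KeyError` is not reached.
Result: 3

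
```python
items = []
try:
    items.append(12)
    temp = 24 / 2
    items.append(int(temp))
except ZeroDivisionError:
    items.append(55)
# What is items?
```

Step-by-step execution trace:
1. try: `items.append(12)` → items = [12].
2. `temp = 24 / 2` → temp = 12.0. No exception raised.
3. `items.append(int(temp))` → items = [12, 12].
4. `except ZeroDivisionError` is skipped (no exception was raised).
Result: [12, 12]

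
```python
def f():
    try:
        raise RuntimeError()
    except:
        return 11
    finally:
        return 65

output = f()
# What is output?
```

Step-by-step execution trace:
1. `f()` enters try: `raise RuntimeError()` raises RuntimeError.
2. bare `except` matches → `return 11` sets pending return value 11.
3. Before returning, `finally: return 65` runs and overrides the pending return.
4. f() returns 65 → output = 65.
Result: 65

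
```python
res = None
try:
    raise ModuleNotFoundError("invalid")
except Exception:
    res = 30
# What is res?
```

Step-by-step execution trace:
1. `raise ModuleNotFoundError(...)` raises ModuleNotFoundError.
2. `except Exception` matches (ModuleNotFoundError is a subclass of Exception) → res = 30.
Result: 30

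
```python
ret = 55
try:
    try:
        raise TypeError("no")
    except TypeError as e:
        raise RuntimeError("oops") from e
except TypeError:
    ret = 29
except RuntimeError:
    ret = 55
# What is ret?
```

Step-by-step execution trace:
1. Inner try raises TypeError; inner `except TypeError as e` catches it.
2. `raise RuntimeError(...) from e` raises RuntimeError (TypeError is attached as __cause__, but only RuntimeError is active).
3. Outer `except TypeError` does not match RuntimeError; skipped.
4. Outer `except RuntimeError` matches → ret = 55.
Result: 55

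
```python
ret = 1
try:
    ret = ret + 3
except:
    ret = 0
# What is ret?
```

Step-by-step execution trace:
1. ret starts at 1.
2. try: `ret = ret + 3` → ret = 4. No exception raised.
3. `except` is skipped.
Result: 4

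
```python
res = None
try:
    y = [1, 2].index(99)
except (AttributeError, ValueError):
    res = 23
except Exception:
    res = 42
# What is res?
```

Step-by-step execution trace:
1. `y = [1, 2].index(99)` raises ValueError.
2. `except (AttributeError, ValueError)` matches (ValueError is in the tuple) → res = 23.
3. `except Exception` is not reached.
Result: 23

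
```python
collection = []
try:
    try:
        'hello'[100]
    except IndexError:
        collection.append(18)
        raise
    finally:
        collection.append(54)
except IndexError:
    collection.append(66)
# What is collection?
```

Step-by-step execution trace:
1. Inner try: `'hello'[100]` raises IndexError.
2. Inner `except IndexError` matches → `collection.append(18)` → collection = [18].
3. bare `raise` re-raises IndexError.
4. Inner `finally` runs during unwinding: `collection.append(54)` → collection = [18, 54].
5. Outer `except IndexError` matches → `collection.append(66)` → collection = [18, 54, 66].
Result: [18, 54, 66]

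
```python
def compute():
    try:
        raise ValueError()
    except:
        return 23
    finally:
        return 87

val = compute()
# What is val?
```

Step-by-step execution trace:
1. `compute()` enters try: `raise ValueError()` raises ValueError.
2. bare `except` matches → `return 23` sets pending return value 23.
3. Before returning, `finally: return 87` runs and overrides the pending return.
4. compute() returns 87 → val = 87.
Result: 87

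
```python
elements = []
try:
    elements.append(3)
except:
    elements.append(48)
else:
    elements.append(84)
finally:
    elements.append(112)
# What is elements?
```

Step-by-step execution trace:
1. try: `elements.append(3)` → elements = [3]. No exception raised.
2. `except` is skipped.
3. `else` runs: `elements.append(84)` → elements = [3, 84].
4. `finally` always runs: `elements.append(112)` → elements = [3, 84, 112].
Result: [3, 84, 112]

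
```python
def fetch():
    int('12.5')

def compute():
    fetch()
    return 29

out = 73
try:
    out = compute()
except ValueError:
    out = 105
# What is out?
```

Step-by-step execution trace:
1. out starts at 73.
2. try: `compute()` calls `fetch()`.
3. `fetch()` evaluates `int('12.5')`, which raises ValueError; it propagates through compute (uncaught).
4. `return 29` in compute is not reached; the assignment to out does not complete.
5. `except ValueError` matches → out = 105.
Result: 105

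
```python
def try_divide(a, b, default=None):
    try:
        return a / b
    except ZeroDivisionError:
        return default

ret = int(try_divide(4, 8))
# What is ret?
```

Step-by-step execution trace:
1. `try_divide(4, 8)` enters try: `return 4 / 8` → returns 0.5. No exception raised.
2. `except ZeroDivisionError` is skipped.
3. `int(0.5)` → 0 → ret = 0.
Result: 0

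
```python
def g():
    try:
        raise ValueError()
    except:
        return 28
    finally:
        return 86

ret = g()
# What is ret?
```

Step-by-step execution trace:
1. `g()` enters try: `raise ValueError()` raises ValueError.
2. bare `except` matches → `return 28` sets pending return value 28.
3. Before returning, `finally: return 86` runs and overrides the pending return.
4. g() returns 86 → ret = 86.
Result: 86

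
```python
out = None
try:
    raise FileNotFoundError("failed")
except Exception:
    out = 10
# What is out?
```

Step-by-step execution trace:
1. `raise FileNotFoundError(...)` raises FileNotFoundError.
2. `except Exception` matches (FileNotFoundError is a subclass of Exception) → out = 10.
Result: 10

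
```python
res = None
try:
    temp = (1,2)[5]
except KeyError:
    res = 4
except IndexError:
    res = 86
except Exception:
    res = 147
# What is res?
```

Step-by-step execution trace:
1. `temp = (1,2)[5]` raises IndexError.
2. `except KeyError` does not match IndexError; skipped.
3. `except IndexError` matches → res = 86.
4. Remaining except clauses are skipped.
Result: 86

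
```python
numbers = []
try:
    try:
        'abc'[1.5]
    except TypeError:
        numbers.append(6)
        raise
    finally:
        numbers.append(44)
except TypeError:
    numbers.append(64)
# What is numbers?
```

Step-by-step execution trace:
1. Inner try: `'abc'[1.5]` raises TypeError.
2. Inner `except TypeError` matches → `numbers.append(6)` → numbers = [6].
3. bare `raise` re-raises TypeError.
4. Inner `finally` runs during unwinding: `numbers.append(44)` → numbers = [6, 44].
5. Outer `except TypeError` matches → `numbers.append(64)` → numbers = [6, 44, 64].
Result: [6, 44, 64]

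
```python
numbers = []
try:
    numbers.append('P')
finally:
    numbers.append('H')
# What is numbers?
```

Step-by-step execution trace:
1. try: `numbers.append('P')` → numbers = ['P'].
2. The try body completes without raising.
3. finally always runs: `numbers.append('H')` → numbers = ['P', 'H'].
Result: ['P', 'H']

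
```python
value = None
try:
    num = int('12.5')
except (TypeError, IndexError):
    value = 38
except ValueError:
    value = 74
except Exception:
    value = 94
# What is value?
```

Step-by-step execution trace:
1. `num = int('12.5')` raises ValueError.
2. `except (TypeError, IndexError)` does not match ValueError; skipped.
3. `except ValueError` matches (exact type match) → value = 74.
4. `except Exception` is not reached.
Result: 74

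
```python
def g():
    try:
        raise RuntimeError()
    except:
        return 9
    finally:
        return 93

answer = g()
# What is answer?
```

Step-by-step execution trace:
1. `g()` enters try: `raise RuntimeError()` raises RuntimeError.
2. bare `except` matches → `return 9` sets pending return value 9.
3. Before returning, `finally: return 93` runs and overrides the pending return.
4. g() returns 93 → answer = 93.
Result: 93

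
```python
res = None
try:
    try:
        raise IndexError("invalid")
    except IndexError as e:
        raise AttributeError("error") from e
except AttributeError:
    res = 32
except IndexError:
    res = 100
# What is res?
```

Step-by-step execution trace:
1. Inner try raises IndexError; inner `except IndexError as e` catches it.
2. `raise AttributeError(...) from e` raises AttributeError (IndexError is attached as __cause__, but only AttributeError is active).
3. Outer `except AttributeError` matches → res = 32.
4. `except IndexError` is not reached.
Result: 32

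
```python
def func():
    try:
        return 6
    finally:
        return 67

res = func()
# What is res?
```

Step-by-step execution trace:
1. `func()` enters try: `return 6` sets pending return value 6.
2. Before returning, `finally: return 67` runs and overrides the pending return.
3. func() returns 67 → res = 67.
Result: 67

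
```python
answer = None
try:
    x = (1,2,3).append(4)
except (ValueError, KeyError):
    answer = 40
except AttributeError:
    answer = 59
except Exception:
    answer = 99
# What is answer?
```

Step-by-step execution trace:
1. `x = (1,2,3).append(4)` raises AttributeError.
2. `except (ValueError, KeyError)` does not match AttributeError; skipped.
3. `except AttributeError` matches (exact type match) → answer = 59.
4. `except Exception` is not reached.
Result: 59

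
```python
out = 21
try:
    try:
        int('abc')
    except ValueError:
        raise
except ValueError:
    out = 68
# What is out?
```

Step-by-step execution trace:
1. Inner try: `int('abc')` raises ValueError.
2. Inner `except ValueError` matches; bare `raise` re-raises the same ValueError.
3. Outer `except ValueError` matches → out = 68.
Result: 68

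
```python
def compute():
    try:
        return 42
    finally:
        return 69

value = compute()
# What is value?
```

Step-by-step execution trace:
1. `compute()` enters try: `return 42` sets pending return value 42.
2. Before returning, `finally: return 69` runs and overrides the pending return.
3. compute() returns 69 → value = 69.
Result: 69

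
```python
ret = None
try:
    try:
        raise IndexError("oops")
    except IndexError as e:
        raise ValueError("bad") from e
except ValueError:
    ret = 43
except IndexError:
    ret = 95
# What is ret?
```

Step-by-step execution trace:
1. Inner try raises IndexError; inner `except IndexError as e` catches it.
2. `raise ValueError(...) from e` raises ValueError (IndexError is attached as __cause__, but only ValueError is active).
3. Outer `except ValueError` matches → ret = 43.
4. `except IndexError` is not reached.
Result: 43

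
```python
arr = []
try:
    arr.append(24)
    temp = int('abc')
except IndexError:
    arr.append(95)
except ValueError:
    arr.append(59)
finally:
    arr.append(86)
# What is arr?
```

Step-by-step execution trace:
1. try: `arr.append(24)` → arr = [24].
2. `temp = int('abc')` raises ValueError.
3. `except IndexError` does not match ValueError; skipped.
4. `except ValueError` matches → `arr.append(59)` → arr = [24, 59].
5. finally always runs: `arr.append(86)` → arr = [24, 59, 86].
Result: [24, 59, 86]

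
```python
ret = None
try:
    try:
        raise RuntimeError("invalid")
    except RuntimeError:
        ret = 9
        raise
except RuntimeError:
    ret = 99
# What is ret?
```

Step-by-step execution trace:
1. Inner try: `raise RuntimeError("invalid")` raises RuntimeError.
2. Inner `except RuntimeError` matches → ret = 9.
3. bare `raise` re-raises the same RuntimeError.
4. Outer `except RuntimeError` matches → ret = 99.
Result: 99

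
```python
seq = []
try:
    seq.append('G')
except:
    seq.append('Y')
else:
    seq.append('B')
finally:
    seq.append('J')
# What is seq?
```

Step-by-step execution trace:
1. try: `seq.append('G')` → seq = ['G']. No exception raised.
2. `except` is skipped.
3. `else` runs: `seq.append('B')` → seq = ['G', 'B'].
4. `finally` always runs: `seq.append('J')` → seq = ['G', 'B', 'J'].
Result: ['G', 'B', 'J']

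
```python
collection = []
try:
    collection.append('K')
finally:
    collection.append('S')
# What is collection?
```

Step-by-step execution trace:
1. try: `collection.append('K')` → collection = ['K'].
2. The try body completes without raising.
3. finally always runs: `collection.append('S')` → collection = ['K', 'S'].
Result: ['K', 'S']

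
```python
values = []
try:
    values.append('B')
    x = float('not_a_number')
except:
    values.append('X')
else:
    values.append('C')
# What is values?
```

Step-by-step execution trace:
1. try: `values.append('B')` → values = ['B'].
2. `x = float('not_a_number')` raises ValueError.
3. bare `except` matches → `values.append('X')` → values = ['B', 'X'].
4. `else` is skipped (an exception was raised).
Result: ['B', 'X']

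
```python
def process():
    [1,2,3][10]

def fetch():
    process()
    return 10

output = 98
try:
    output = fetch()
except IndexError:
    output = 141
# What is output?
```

Step-by-step execution trace:
1. output starts at 98.
2. try: `fetch()` calls `process()`.
3. `process()` evaluates `[1,2,3][10]`, which raises IndexError; it propagates through fetch (uncaught).
4. `return 10` in fetch is not reached; the assignment to output does not complete.
5. `except IndexError` matches → output = 141.
Result: 141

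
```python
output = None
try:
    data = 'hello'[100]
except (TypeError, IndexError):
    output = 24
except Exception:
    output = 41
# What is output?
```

Step-by-step execution trace:
1. `data = 'hello'[100]` raises IndexError.
2. `except (TypeError, IndexError)` matches (IndexError is in the tuple) → output = 24.
3. `except Exception` is not reached.
Result: 24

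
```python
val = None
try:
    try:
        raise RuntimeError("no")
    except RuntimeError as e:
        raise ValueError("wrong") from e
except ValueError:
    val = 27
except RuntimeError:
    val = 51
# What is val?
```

Step-by-step execution trace:
1. Inner try raises RuntimeError; inner `except RuntimeError as e` catches it.
2. `raise ValueError(...) from e` raises ValueError (RuntimeError is attached as __cause__, but only ValueError is active).
3. Outer `except ValueError` matches → val = 27.
4. `except RuntimeError` is not reached.
Result: 27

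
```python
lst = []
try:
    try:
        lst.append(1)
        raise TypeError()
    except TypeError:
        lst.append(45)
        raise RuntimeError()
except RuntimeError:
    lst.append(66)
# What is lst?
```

Step-by-step execution trace:
1. Inner try: `lst.append(1)` → lst = [1].
2. `raise TypeError()` raises TypeError.
3. Inner `except TypeError` matches → `lst.append(45)` → lst = [1, 45].
4. `raise RuntimeError()` raises RuntimeError; propagates to outer try.
5. Outer `except RuntimeError` matches → `lst.append(66)` → lst = [1, 45, 66].
Result: [1, 45, 66]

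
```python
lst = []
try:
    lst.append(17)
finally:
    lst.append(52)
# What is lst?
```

Step-by-step execution trace:
1. try: `lst.append(17)` → lst = [17].
2. The try body completes without raising.
3. finally always runs: `lst.append(52)` → lst = [17, 52].
Result: [17, 52]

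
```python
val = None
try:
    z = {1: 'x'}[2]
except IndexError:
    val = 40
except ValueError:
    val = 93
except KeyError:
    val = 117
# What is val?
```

Step-by-step execution trace:
1. `z = {1: 'x'}[2]` raises KeyError.
2. `except IndexError` does not match KeyError; skipped.
3. `except ValueError` does not match KeyError; skipped.
4. `except KeyError` matches → val = 117.
Result: 117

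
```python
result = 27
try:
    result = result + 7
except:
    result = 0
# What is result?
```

Step-by-step execution trace:
1. result starts at 27.
2. try: `result = result + 7` → result = 34. No exception raised.
3. `except` is skipped.
Result: 34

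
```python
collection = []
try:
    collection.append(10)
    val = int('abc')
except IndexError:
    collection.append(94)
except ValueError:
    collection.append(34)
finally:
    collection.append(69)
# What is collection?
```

Step-by-step execution trace:
1. try: `collection.append(10)` → collection = [10].
2. `val = int('abc')` raises ValueError.
3. `except IndexError` does not match ValueError; skipped.
4. `except ValueError` matches → `collection.append(34)` → collection = [10, 34].
5. finally always runs: `collection.append(69)` → collection = [10, 34, 69].
Result: [10, 34, 69]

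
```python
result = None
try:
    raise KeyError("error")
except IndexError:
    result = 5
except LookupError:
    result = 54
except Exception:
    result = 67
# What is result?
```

Step-by-step execution trace:
1. `raise KeyError(...)` raises KeyError.
2. `except IndexError` does not match (KeyError is not a subclass of IndexError); skipped.
3. `except LookupError` matches (KeyError is a subclass of LookupError) → result = 54.
4. `except Exception` is not reached.
Result: 54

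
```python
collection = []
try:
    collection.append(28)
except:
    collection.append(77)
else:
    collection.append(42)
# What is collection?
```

Step-by-step execution trace:
1. try: `collection.append(28)` → collection = [28]. No exception raised.
2. `except` is skipped.
3. `else` runs (try completed without exception): `collection.append(42)` → collection = [28, 42].
Result: [28, 42]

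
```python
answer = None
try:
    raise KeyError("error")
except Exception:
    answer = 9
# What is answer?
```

Step-by-step execution trace:
1. `raise KeyError(...)` raises KeyError.
2. `except Exception` matches (KeyError is a subclass of Exception) → answer = 9.
Result: 9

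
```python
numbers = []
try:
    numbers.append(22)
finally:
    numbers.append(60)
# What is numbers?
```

Step-by-step execution trace:
1. try: `numbers.append(22)` → numbers = [22].
2. The try body completes without raising.
3. finally always runs: `numbers.append(60)` → numbers = [22, 60].
Result: [22, 60]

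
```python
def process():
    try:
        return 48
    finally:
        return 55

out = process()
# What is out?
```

Step-by-step execution trace:
1. `process()` enters try: `return 48` sets pending return value 48.
2. Before returning, `finally: return 55` runs and overrides the pending return.
3. process() returns 55 → out = 55.
Result: 55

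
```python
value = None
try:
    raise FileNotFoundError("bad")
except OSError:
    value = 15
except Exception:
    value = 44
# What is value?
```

Step-by-step execution trace:
1. `raise FileNotFoundError(...)` raises FileNotFoundError.
2. `except OSError` matches (FileNotFoundError is a subclass of OSError) → value = 15.
3. `except Exception` is not reached.
Result: 15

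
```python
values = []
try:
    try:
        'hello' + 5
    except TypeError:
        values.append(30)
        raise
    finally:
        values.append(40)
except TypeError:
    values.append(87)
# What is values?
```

Step-by-step execution trace:
1. Inner try: `'hello' + 5` raises TypeError.
2. Inner `except TypeError` matches → `values.append(30)` → values = [30].
3. bare `raise` re-raises TypeError.
4. Inner `finally` runs during unwinding: `values.append(40)` → values = [30, 40].
5. Outer `except TypeError` matches → `values.append(87)` → values = [30, 40, 87].
Result: [30, 40, 87]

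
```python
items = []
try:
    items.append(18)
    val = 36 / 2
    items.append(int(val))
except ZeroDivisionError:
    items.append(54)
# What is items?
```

Step-by-step execution trace:
1. try: `items.append(18)` → items = [18].
2. `val = 36 / 2` → val = 18.0. No exception raised.
3. `items.append(int(val))` → items = [18, 18].
4. `except ZeroDivisionError` is skipped (no exception was raised).
Result: [18, 18]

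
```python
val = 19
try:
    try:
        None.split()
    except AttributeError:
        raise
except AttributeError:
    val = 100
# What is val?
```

Step-by-step execution trace:
1. Inner try: `None.split()` raises AttributeError.
2. Inner `except AttributeError` matches; bare `raise` re-raises the same AttributeError.
3. Outer `except AttributeError` matches → val = 100.
Result: 100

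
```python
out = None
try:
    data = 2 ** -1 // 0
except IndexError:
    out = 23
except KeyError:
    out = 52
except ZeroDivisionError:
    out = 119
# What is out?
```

Step-by-step execution trace:
1. `data = 2 ** -1 // 0` raises ZeroDivisionError.
2. `except IndexError` does not match ZeroDivisionError; skipped.
3. `except KeyError` does not match ZeroDivisionError; skipped.
4. `except ZeroDivisionError` matches → out = 119.
Result: 119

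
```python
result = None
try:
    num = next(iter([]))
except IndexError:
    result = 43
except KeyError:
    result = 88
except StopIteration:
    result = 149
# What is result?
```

Step-by-step execution trace:
1. `num = next(iter([]))` raises StopIteration.
2. `except IndexError` does not match StopIteration; skipped.
3. `except KeyError` does not match StopIteration; skipped.
4. `except StopIteration` matches → result = 149.
Result: 149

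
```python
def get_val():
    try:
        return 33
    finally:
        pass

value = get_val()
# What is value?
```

Step-by-step execution trace:
1. `get_val()` enters try: `return 33` sets pending return value 33.
2. Before returning, `finally: pass` runs (no effect).
3. get_val() returns 33 → value = 33.
Result: 33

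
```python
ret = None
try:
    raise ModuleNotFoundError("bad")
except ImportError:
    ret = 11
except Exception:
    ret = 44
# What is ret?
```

Step-by-step execution trace:
1. `raise ModuleNotFoundError(...)` raises ModuleNotFoundError.
2. `except ImportError` matches (ModuleNotFoundError is a subclass of ImportError) → ret = 11.
3. `except Exception` is not reached.
Result: 11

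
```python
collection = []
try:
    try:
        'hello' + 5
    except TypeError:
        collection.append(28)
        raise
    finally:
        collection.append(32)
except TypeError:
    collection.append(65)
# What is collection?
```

Step-by-step execution trace:
1. Inner try: `'hello' + 5` raises TypeError.
2. Inner `except TypeError` matches → `collection.append(28)` → collection = [28].
3. bare `raise` re-raises TypeError.
4. Inner `finally` runs during unwinding: `collection.append(32)` → collection = [28, 32].
5. Outer `except TypeError` matches → `collection.append(65)` → collection = [28, 32, 65].
Result: [28, 32, 65]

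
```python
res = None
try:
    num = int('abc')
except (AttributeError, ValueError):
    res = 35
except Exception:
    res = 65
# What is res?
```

Step-by-step execution trace:
1. `num = int('abc')` raises ValueError.
2. `except (AttributeError, ValueError)` matches (ValueError is in the tuple) → res = 35.
3. `except Exception` is not reached.
Result: 35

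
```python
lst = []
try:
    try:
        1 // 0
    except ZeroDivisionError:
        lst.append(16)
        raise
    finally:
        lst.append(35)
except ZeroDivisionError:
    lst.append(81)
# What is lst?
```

Step-by-step execution trace:
1. Inner try: `1 // 0` raises ZeroDivisionError.
2. Inner `except ZeroDivisionError` matches → `lst.append(16)` → lst = [16].
3. bare `raise` re-raises ZeroDivisionError.
4. Inner `finally` runs during unwinding: `lst.append(35)` → lst = [16, 35].
5. Outer `except ZeroDivisionError` matches → `lst.append(81)` → lst = [16, 35, 81].
Result: [16, 35, 81]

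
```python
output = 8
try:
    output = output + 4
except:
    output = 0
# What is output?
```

Step-by-step execution trace:
1. output starts at 8.
2. try: `output = output + 4` → output = 12. No exception raised.
3. `except` is skipped.
Result: 12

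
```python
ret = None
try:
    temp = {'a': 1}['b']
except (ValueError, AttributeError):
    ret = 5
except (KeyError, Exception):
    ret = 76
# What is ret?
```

Step-by-step execution trace:
1. `temp = {'a': 1}['b']` raises KeyError.
2. `except (ValueError, AttributeError)` does not match KeyError; skipped.
3. `except (KeyError, Exception)` matches (KeyError is in the tuple) → ret = 76.
Result: 76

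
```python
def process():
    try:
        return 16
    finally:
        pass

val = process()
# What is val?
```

Step-by-step execution trace:
1. `process()` enters try: `return 16` sets pending return value 16.
2. Before returning, `finally: pass` runs (no effect).
3. process() returns 16 → val = 16.
Result: 16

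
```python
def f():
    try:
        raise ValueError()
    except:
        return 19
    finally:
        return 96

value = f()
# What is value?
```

Step-by-step execution trace:
1. `f()` enters try: `raise ValueError()` raises ValueError.
2. bare `except` matches → `return 19` sets pending return value 19.
3. Before returning, `finally: return 96` runs and overrides the pending return.
4. f() returns 96 → value = 96.
Result: 96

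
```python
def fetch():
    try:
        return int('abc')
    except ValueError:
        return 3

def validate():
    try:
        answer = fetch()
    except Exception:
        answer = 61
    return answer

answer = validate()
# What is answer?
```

Step-by-step execution trace:
1. `validate()` calls `fetch()`.
2. In fetch: `int('abc')` raises ValueError; `except ValueError` catches it → returns 3.
3. In validate: `answer = fetch()` → answer = 3. No exception reaches validate.
4. `except Exception` is skipped; validate returns 3.
5. answer = 3.
Result: 3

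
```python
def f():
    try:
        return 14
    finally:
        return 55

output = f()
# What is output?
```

Step-by-step execution trace:
1. `f()` enters try: `return 14` sets pending return value 14.
2. Before returning, `finally: return 55` runs and overrides the pending return.
3. f() returns 55 → output = 55.
Result: 55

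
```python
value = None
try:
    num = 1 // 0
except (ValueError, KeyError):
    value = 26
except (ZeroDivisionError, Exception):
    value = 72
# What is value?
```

Step-by-step execution trace:
1. `num = 1 // 0` raises ZeroDivisionError.
2. `except (ValueError, KeyError)` does not match ZeroDivisionError; skipped.
3. `except (ZeroDivisionError, Exception)` matches (ZeroDivisionError is in the tuple) → value = 72.
Result: 72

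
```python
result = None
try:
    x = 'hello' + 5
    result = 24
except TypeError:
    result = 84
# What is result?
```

Step-by-step execution trace:
1. `x = 'hello' + 5` raises TypeError.
2. `result = 24` is not reached.
3. `except TypeError` matches → result = 84.
Result: 84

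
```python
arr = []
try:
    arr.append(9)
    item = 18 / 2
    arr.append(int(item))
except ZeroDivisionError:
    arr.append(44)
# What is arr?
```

Step-by-step execution trace:
1. try: `arr.append(9)` → arr = [9].
2. `item = 18 / 2` → item = 9.0. No exception raised.
3. `arr.append(int(item))` → arr = [9, 9].
4. `except ZeroDivisionError` is skipped (no exception was raised).
Result: [9, 9]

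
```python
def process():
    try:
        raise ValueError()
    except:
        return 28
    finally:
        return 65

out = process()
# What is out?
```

Step-by-step execution trace:
1. `process()` enters try: `raise ValueError()` raises ValueError.
2. bare `except` matches → `return 28` sets pending return value 28.
3. Before returning, `finally: return 65` runs and overrides the pending return.
4. process() returns 65 → out = 65.
Result: 65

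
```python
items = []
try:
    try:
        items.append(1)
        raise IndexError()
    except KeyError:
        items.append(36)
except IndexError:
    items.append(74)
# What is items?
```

Step-by-step execution trace:
1. Inner try: `items.append(1)` → items = [1].
2. `raise IndexError()` raises IndexError.
3. Inner `except KeyError` does not match IndexError; exception propagates to outer try.
4. Outer `except IndexError` matches → `items.append(74)` → items = [1, 74].
Result: [1, 74]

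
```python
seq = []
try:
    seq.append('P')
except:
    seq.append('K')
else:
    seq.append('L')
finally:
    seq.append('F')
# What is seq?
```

Step-by-step execution trace:
1. try: `seq.append('P')` → seq = ['P']. No exception raised.
2. `except` is skipped.
3. `else` runs: `seq.append('L')` → seq = ['P', 'L'].
4. `finally` always runs: `seq.append('F')` → seq = ['P', 'L', 'F'].
Result: ['P', 'L', 'F']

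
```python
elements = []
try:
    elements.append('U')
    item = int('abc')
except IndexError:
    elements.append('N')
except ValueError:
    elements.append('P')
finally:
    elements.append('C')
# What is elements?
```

Step-by-step execution trace:
1. try: `elements.append('U')` → elements = ['U'].
2. `item = int('abc')` raises ValueError.
3. `except IndexError` does not match ValueError; skipped.
4. `except ValueError` matches → `elements.append('P')` → elements = ['U', 'P'].
5. finally always runs: `elements.append('C')` → elements = ['U', 'P', 'C'].
Result: ['U', 'P', 'C']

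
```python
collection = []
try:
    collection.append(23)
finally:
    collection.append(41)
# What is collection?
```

Step-by-step execution trace:
1. try: `collection.append(23)` → collection = [23].
2. The try body completes without raising.
3. finally always runs: `collection.append(41)` → collection = [23, 41].
Result: [23, 41]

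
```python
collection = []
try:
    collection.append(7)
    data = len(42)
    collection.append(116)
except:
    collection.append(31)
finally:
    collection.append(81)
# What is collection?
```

Step-by-step execution trace:
1. try: `collection.append(7)` → collection = [7].
2. `data = len(42)` raises TypeError; `collection.append(116)` is not reached.
3. bare `except` matches → `collection.append(31)` → collection = [7, 31].
4. finally always runs: `collection.append(81)` → collection = [7, 31, 81].
Result: [7, 31, 81]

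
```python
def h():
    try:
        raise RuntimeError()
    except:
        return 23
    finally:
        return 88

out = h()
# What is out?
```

Step-by-step execution trace:
1. `h()` enters try: `raise RuntimeError()` raises RuntimeError.
2. bare `except` matches → `return 23` sets pending return value 23.
3. Before returning, `finally: return 88` runs and overrides the pending return.
4. h() returns 88 → out = 88.
Result: 88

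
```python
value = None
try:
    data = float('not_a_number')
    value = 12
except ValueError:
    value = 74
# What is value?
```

Step-by-step execution trace:
1. `data = float('not_a_number')` raises ValueError.
2. `value = 12` is not reached.
3. `except ValueError` matches → value = 74.
Result: 74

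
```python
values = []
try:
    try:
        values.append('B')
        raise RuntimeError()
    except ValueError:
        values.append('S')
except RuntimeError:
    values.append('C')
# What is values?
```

Step-by-step execution trace:
1. Inner try: `values.append('B')` → values = ['B'].
2. `raise RuntimeError()` raises RuntimeError.
3. Inner `except ValueError` does not match RuntimeError; exception propagates to outer try.
4. Outer `except RuntimeError` matches → `values.append('C')` → values = ['B', 'C'].
Result: ['B', 'C']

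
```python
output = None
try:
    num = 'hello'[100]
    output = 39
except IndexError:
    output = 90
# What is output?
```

Step-by-step execution trace:
1. `num = 'hello'[100]` raises IndexError.
2. `output = 39` is not reached.
3. `except IndexError` matches → output = 90.
Result: 90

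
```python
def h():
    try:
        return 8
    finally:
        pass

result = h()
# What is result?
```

Step-by-step execution trace:
1. `h()` enters try: `return 8` sets pending return value 8.
2. Before returning, `finally: pass` runs (no effect).
3. h() returns 8 → result = 8.
Result: 8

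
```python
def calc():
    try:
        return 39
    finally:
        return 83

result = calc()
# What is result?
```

Step-by-step execution trace:
1. `calc()` enters try: `return 39` sets pending return value 39.
2. Before returning, `finally: return 83` runs and overrides the pending return.
3. calc() returns 83 → result = 83.
Result: 83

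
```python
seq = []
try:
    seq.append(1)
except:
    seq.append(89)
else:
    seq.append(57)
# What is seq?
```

Step-by-step execution trace:
1. try: `seq.append(1)` → seq = [1]. No exception raised.
2. `except` is skipped.
3. `else` runs (try completed without exception): `seq.append(57)` → seq = [1, 57].
Result: [1, 57]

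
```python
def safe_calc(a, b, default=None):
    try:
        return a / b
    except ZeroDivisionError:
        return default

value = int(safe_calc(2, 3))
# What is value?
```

Step-by-step execution trace:
1. `safe_calc(2, 3)` enters try: `return 2 / 3` → returns 0.6666666666666666. No exception raised.
2. `except ZeroDivisionError` is skipped.
3. `int(0.6666666666666666)` → 0 → value = 0.
Result: 0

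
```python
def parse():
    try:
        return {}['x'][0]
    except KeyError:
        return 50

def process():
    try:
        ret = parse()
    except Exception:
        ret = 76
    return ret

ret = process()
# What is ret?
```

Step-by-step execution trace:
1. `process()` calls `parse()`.
2. In parse: `{}['x'][0]` raises KeyError; `except KeyError` catches it → returns 50.
3. In process: `ret = parse()` → ret = 50. No exception reaches process.
4. `except Exception` is skipped; process returns 50.
5. ret = 50.
Result: 50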